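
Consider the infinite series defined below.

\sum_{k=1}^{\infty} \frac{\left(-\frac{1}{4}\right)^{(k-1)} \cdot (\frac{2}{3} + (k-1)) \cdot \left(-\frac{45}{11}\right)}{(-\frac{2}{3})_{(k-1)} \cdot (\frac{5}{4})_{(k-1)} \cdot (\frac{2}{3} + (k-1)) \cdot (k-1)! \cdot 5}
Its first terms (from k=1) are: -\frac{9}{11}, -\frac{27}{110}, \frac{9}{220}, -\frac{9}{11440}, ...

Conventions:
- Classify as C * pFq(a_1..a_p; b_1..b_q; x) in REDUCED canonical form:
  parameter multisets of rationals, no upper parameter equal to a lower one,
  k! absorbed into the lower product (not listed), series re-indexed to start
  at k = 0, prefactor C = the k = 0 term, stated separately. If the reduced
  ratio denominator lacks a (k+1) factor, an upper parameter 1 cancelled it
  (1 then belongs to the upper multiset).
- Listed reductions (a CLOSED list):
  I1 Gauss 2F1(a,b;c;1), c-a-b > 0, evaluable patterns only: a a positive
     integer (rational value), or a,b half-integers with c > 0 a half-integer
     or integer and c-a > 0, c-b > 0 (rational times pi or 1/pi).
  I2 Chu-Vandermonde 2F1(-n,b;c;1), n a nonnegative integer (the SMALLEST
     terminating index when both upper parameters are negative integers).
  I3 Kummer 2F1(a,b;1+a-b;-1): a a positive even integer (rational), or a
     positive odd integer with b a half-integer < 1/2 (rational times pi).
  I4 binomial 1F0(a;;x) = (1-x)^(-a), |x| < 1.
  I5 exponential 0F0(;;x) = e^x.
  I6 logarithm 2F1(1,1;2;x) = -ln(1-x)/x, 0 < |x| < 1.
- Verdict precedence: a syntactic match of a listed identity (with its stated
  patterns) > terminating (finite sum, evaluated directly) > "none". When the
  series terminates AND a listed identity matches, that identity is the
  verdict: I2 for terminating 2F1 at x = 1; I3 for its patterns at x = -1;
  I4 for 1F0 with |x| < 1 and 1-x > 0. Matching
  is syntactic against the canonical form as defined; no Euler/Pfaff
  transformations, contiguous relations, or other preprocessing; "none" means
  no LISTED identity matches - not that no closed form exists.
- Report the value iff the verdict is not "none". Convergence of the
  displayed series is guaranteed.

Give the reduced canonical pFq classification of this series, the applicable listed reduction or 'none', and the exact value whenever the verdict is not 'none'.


Key observation: t_0 = -\frac{9}{11} here, and the constant factors (C = -9/11) combine into one prefactor.
Term ratio: r(k) = -\frac{1}{4} * 1 / [(k-\frac{2}{3}) (k+\frac{5}{4}) (k+1)] - rational in k. x = -\frac{1}{4}; t_0 = -\frac{9}{11}; negate the roots.

The series (x = -\frac{1}{4}) is 0F2: upper {-}, lower {-\frac{2}{3}, \frac{5}{4}}, prefactor -\frac{9}{11}. Verdict: no listed reduction: x = -\frac{1}{4} and upper {-} fail every I1-I6 pattern.


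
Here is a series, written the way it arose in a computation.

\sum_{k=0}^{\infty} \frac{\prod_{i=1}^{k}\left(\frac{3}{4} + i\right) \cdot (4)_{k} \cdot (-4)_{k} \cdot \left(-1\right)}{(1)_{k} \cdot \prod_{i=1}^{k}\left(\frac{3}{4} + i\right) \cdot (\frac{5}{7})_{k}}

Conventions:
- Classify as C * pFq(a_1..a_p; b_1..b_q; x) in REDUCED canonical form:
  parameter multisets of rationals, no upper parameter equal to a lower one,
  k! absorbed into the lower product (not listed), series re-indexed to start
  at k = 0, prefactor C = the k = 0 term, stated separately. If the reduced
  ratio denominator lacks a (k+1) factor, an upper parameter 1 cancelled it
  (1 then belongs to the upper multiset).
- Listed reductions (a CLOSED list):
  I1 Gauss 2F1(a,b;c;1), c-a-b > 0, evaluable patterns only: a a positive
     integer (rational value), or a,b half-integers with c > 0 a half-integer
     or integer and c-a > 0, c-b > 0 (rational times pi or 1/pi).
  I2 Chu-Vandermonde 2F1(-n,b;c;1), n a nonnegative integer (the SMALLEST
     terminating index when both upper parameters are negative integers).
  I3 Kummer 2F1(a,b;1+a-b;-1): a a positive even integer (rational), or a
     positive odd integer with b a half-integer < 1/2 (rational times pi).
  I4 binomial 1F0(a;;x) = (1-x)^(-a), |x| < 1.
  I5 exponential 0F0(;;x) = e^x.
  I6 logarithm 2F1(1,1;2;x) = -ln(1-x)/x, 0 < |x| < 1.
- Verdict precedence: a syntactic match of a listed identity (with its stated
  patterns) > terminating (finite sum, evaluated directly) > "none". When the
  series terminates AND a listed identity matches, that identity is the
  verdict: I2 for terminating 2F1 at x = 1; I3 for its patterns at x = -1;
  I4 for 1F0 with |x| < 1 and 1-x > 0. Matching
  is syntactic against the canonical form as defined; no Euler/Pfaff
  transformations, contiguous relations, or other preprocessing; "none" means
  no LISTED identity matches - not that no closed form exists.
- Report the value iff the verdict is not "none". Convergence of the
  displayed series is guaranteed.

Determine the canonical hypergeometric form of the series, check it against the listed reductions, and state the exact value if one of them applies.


The series (x = 1) is 2F1: upper {-4, 4}, lower {\frac{5}{7}}, prefactor -1. Verdict (x = 1): Vandermonde's identity (I2) applies (terminating 2F1 at x = 1 with n = 4, b = 4, c = \frac{5}{7}). Hence: -\frac{276}{1235}.

The tell: from the first term -1: the lower running product (C = -1, x = 1) is a rising factorial.
Consecutive-term ratio: r(k) = 1 * (k-4) (k+4) / [(k+\frac{5}{7}) (k+1)] - rational in k, leading ratio 1; with t_0 = -1, classification follows.


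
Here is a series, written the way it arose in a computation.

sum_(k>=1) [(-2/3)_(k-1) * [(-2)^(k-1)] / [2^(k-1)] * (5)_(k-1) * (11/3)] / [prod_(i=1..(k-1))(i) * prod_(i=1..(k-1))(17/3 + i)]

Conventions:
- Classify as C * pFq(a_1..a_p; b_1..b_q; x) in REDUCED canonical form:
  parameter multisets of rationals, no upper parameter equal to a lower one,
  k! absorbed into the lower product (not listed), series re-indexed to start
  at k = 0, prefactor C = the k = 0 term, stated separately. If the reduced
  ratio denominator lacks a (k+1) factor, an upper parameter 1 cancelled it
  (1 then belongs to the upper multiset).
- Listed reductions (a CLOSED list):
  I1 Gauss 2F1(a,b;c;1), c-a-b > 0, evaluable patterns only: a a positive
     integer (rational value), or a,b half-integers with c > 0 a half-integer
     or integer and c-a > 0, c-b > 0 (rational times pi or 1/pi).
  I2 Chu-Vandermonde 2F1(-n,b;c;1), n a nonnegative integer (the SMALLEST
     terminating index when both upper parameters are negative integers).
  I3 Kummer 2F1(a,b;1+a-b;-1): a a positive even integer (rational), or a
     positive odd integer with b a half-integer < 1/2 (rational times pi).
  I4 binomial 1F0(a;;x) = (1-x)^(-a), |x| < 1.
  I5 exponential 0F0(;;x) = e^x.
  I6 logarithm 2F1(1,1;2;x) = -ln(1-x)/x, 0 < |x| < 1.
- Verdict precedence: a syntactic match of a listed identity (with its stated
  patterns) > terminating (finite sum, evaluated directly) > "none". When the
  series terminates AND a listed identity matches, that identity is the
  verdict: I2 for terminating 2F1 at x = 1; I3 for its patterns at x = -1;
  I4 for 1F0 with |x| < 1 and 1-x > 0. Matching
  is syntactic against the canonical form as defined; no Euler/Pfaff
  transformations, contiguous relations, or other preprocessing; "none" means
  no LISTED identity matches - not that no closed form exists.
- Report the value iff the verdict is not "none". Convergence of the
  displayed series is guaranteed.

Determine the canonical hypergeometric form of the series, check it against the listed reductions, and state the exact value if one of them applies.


x = -1 here; the reduced form reads 2F1, upper {-2/3, 5}, lower {20/3}, C = 11/3. Verdict: none - at argument -1 the multisets {-2/3, 5} ; {20/3} match no listed identity.

Key step: from the first term 11/3: the product of the first k integers (prefactor 11/3) is k!.
Adjacent-term ratio: r(k) = (-1) * (k-2/3) (k+5) / [(k+20/3) (k+1)] - rational; roots negated = parameters, x = (-1), C = 11/3.


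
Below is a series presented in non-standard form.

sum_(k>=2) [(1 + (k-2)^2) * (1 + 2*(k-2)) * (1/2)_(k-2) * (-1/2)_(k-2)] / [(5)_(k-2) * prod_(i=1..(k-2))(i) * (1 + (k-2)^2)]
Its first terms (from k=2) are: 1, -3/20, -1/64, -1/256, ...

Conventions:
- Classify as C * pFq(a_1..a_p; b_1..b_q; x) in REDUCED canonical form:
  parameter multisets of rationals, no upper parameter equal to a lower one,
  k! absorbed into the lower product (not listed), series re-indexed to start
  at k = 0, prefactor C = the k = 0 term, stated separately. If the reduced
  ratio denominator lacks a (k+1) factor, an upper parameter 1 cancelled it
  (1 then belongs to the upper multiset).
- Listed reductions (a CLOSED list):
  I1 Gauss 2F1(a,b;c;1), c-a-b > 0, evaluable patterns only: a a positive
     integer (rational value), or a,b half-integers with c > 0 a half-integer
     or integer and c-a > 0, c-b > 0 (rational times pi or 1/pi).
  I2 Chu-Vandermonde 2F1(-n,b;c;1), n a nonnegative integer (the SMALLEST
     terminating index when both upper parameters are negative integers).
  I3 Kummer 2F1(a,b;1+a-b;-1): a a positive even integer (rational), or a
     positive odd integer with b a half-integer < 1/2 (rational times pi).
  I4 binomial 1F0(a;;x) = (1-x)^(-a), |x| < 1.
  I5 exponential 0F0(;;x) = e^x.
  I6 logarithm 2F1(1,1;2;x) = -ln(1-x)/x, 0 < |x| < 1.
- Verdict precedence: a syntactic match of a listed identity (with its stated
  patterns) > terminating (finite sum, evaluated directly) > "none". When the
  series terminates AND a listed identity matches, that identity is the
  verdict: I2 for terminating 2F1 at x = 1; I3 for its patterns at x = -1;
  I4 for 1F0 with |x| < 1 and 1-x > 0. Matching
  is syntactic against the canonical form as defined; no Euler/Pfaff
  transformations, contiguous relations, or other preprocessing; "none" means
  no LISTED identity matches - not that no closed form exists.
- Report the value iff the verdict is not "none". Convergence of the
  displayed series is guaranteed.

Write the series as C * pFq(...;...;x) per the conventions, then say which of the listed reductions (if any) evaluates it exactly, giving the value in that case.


Key step: t_0 = 1 here, and striking the common factor k^2 + 1 reduces the term (C = 1).
Consecutive-term ratio: r(k) = 1 * (k-1/2) (k+3/2) / [(k+5) (k+1)] - poly over poly, x = 1 from leading terms; C = 1 at k = 0.

The series (x = 1) is 2F1: upper {-1/2, 3/2}, lower {5}, prefactor 1. Verdict at x = 1: the half-integer Gauss pattern (I1) matches (x = 1; upper {-1/2, 3/2} half-integers, c = 5 in the evaluable pattern). Sum: (4096/1575) / pi.


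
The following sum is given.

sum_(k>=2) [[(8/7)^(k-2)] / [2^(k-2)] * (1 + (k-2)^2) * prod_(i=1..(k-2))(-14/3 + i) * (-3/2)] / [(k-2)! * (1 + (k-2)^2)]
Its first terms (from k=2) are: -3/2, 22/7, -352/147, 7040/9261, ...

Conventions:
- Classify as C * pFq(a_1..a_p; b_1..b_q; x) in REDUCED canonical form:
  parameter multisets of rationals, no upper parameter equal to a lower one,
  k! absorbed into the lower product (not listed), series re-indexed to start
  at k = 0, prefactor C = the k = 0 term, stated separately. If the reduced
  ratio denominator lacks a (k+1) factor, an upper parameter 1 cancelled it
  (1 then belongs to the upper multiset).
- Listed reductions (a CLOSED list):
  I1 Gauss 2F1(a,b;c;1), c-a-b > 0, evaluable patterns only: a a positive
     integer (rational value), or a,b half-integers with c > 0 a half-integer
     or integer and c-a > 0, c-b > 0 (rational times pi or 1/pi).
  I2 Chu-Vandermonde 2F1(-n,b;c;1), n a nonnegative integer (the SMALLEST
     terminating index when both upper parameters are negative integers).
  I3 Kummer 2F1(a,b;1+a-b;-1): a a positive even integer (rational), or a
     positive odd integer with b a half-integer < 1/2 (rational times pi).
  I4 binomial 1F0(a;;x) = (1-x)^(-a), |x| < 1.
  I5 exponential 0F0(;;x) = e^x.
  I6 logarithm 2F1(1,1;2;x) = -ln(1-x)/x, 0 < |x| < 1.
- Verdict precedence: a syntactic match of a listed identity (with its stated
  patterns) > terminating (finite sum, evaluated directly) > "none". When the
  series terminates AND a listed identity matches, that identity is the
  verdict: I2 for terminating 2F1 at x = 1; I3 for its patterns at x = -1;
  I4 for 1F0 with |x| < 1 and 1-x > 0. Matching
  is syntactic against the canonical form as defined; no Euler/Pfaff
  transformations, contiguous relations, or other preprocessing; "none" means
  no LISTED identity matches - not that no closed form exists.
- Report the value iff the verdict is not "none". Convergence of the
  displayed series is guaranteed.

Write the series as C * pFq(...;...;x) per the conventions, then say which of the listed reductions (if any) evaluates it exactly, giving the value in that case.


At argument 4/7: a 1F0 with upper {-11/3}, lower {-}, scaled by C = -3/2. Verdict: binomial (I4) matches (the 1F0 binomial series: exponent 11/3, x = 4/7). Value: (-3/2) * (3/7)^(11/3).

Structural cue: from the first term -3/2: k^2 + 1 divides numerator and denominator alike; C = -3/2 after cancelling.
Adjacent-term ratio: r(k) = (4/7) * (k-11/3) / [(k+1)] - poly over poly, x = (4/7) from leading terms; C = -3/2 at k = 0.


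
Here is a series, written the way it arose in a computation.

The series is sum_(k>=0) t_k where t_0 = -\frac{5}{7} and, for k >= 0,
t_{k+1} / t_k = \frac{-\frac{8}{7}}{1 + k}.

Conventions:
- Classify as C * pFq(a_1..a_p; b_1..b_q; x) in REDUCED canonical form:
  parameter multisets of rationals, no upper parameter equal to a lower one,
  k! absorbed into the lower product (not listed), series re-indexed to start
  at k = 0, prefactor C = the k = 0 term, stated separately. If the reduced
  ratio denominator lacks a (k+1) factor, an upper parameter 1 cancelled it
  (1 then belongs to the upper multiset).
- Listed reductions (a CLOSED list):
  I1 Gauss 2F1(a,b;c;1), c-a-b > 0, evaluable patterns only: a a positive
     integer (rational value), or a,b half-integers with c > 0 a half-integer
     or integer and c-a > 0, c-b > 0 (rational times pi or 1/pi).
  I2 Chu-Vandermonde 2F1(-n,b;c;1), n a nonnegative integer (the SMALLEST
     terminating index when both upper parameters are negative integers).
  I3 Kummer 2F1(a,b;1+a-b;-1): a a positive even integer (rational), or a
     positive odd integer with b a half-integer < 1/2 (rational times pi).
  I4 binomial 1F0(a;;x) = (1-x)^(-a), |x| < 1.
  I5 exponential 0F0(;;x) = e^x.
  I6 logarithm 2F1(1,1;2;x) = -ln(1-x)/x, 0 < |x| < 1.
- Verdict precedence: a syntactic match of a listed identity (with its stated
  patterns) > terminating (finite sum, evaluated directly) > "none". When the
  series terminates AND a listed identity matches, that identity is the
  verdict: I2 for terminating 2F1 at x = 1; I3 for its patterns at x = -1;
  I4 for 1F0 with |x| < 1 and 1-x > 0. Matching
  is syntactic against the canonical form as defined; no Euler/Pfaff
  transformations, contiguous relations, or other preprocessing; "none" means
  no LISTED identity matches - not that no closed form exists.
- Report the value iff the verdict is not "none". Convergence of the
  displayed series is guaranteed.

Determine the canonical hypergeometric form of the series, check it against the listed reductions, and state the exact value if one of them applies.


The series (x = -\frac{8}{7}) is 0F0: upper {-}, lower {-}, prefactor -\frac{5}{7}. Verdict: this is the exponential series (I5) (the 0F0 exponential series at x = -\frac{8}{7}). Hence: \left(-\frac{5}{7}\right) \cdot e^{-\frac{8}{7}}.

Key step: x = -\frac{8}{7} and roots of the ratio polynomials (C = -5/7, x = -8/7) are the negated parameters.
Ratio: r(k) = -\frac{8}{7} * 1 / [(k+1)] - poly over poly, x = -\frac{8}{7} from leading terms; C = -\frac{5}{7} at k = 0.


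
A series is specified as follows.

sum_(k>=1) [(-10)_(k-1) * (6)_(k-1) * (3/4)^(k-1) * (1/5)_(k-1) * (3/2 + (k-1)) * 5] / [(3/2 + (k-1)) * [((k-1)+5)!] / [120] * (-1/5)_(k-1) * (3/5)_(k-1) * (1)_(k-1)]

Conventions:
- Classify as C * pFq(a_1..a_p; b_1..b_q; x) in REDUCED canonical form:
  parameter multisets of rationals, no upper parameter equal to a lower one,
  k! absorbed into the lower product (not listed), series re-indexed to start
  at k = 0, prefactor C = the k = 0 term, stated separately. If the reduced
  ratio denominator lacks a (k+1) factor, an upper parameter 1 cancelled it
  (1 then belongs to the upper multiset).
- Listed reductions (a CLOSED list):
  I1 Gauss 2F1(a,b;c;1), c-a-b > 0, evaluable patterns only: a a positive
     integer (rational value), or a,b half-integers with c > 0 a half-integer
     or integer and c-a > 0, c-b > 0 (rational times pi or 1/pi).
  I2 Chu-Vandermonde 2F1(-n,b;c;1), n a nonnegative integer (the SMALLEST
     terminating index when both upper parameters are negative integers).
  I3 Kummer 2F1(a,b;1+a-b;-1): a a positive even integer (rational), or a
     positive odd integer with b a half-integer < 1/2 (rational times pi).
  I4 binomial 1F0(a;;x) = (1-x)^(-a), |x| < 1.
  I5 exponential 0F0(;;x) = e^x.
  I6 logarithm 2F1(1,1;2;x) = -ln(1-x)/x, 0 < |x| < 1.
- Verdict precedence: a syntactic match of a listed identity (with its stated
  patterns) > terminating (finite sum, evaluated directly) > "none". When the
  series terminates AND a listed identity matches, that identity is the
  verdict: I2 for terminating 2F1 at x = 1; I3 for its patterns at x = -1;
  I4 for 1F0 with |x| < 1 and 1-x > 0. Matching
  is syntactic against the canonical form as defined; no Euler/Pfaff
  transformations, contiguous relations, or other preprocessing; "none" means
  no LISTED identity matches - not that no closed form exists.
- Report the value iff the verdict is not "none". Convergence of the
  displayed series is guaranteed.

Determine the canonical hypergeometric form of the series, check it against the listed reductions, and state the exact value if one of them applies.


First insight: t_0 being 5, (1)_k (prefactor 5) is k! itself.
Adjacent-term ratio: r(k) = (3/4) * (k-10) (k+1/5) / [(k-1/5) (k+3/5) (k+1)] - rational; roots negated = parameters, x = (3/4), C = 5.

Canonical form: C = 5 times 2F2 with upper {-10, 1/5}, lower {-1/5, 3/5}, x = 3/4. Verdict: terminating - upper -10 stops the sum at k = 10; the 11 terms are added exactly. Value: -2624825737856062531095/378367962077468819456.


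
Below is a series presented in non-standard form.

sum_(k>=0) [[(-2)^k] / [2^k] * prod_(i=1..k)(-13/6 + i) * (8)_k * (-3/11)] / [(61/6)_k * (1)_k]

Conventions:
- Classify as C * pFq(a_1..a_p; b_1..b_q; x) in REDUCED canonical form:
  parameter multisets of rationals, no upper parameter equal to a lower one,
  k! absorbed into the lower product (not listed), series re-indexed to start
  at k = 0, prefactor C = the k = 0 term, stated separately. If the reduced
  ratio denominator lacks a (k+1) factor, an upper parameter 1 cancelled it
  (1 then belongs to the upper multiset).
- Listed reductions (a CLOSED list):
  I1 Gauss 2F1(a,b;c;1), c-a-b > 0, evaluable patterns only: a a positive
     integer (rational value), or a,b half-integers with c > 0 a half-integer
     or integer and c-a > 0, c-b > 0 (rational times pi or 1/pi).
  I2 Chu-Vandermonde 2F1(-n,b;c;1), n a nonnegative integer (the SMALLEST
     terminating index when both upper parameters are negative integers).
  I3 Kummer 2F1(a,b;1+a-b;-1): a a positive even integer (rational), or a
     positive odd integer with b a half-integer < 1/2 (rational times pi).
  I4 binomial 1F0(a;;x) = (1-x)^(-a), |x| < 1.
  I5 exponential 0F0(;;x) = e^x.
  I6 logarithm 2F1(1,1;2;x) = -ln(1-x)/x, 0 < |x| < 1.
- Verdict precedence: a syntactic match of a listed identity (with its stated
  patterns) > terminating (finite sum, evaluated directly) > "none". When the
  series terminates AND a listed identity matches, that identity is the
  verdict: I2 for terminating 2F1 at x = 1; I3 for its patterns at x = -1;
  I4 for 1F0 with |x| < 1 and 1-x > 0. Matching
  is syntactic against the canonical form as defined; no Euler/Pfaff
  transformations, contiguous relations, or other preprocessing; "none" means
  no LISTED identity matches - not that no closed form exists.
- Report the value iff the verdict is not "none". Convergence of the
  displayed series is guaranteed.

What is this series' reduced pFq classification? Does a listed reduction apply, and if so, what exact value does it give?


Reduced: x = -1, 2F1, upper = {-7/6, 8}, lower = {61/6}, C = -3/11. Verdict at x = -1: Kummer's theorem (I3) matches (x = -1; c = 61/6 equals 1+a-b for upper {-7/6, 8}: listed pattern). Exact value: -11137/20736.

The tell: t_0 being -3/11, (1)_k (C = -3/11, x = -1) is k! itself.
Adjacent-term ratio: r(k) = (-1) * (k-7/6) (k+8) / [(k+61/6) (k+1)] - rational in k, leading ratio (-1); with t_0 = -3/11, classification follows.


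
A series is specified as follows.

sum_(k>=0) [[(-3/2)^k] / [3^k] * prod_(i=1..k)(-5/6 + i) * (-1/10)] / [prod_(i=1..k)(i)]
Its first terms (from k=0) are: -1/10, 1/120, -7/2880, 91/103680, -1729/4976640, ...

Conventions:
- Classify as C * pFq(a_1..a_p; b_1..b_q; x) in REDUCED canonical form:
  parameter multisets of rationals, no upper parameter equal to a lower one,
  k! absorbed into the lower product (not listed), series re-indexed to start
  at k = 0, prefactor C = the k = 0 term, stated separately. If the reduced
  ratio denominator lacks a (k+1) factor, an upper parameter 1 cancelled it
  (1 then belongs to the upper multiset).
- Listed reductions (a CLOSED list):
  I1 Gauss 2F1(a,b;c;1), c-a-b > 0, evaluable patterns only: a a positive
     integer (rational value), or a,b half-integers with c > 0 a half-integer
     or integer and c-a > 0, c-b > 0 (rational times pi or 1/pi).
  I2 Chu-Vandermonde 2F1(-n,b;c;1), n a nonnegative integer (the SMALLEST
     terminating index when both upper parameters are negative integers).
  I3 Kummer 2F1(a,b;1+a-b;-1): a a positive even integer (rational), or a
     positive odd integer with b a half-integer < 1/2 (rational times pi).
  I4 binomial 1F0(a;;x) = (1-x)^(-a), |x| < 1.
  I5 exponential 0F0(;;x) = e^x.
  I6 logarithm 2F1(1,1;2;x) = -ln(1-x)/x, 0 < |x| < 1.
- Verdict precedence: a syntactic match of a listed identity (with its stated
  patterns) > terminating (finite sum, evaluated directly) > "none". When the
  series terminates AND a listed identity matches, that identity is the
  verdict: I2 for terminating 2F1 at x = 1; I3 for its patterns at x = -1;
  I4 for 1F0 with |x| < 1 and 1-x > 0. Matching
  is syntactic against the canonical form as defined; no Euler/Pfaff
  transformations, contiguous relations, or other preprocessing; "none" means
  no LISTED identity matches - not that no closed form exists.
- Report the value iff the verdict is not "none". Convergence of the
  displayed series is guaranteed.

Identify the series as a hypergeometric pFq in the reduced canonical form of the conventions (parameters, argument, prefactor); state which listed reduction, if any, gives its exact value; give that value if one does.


Prefactor -1/10, argument -1/2: 1F0 with upper {1/6} over lower {-}. Verdict: binomial (I4) matches (the 1F0 binomial series: exponent -1/6, x = -1/2). Hence: (-1/10) * (3/2)^(-1/6).

Structural cue: with t_0 = -1/10, the product of the first k integers (prefactor -1/10) is k!.
Consecutive-term ratio: r(k) = (-1/2) * (k+1/6) / [(k+1)] - poly over poly, x = (-1/2) from leading terms; C = -1/10 at k = 0.


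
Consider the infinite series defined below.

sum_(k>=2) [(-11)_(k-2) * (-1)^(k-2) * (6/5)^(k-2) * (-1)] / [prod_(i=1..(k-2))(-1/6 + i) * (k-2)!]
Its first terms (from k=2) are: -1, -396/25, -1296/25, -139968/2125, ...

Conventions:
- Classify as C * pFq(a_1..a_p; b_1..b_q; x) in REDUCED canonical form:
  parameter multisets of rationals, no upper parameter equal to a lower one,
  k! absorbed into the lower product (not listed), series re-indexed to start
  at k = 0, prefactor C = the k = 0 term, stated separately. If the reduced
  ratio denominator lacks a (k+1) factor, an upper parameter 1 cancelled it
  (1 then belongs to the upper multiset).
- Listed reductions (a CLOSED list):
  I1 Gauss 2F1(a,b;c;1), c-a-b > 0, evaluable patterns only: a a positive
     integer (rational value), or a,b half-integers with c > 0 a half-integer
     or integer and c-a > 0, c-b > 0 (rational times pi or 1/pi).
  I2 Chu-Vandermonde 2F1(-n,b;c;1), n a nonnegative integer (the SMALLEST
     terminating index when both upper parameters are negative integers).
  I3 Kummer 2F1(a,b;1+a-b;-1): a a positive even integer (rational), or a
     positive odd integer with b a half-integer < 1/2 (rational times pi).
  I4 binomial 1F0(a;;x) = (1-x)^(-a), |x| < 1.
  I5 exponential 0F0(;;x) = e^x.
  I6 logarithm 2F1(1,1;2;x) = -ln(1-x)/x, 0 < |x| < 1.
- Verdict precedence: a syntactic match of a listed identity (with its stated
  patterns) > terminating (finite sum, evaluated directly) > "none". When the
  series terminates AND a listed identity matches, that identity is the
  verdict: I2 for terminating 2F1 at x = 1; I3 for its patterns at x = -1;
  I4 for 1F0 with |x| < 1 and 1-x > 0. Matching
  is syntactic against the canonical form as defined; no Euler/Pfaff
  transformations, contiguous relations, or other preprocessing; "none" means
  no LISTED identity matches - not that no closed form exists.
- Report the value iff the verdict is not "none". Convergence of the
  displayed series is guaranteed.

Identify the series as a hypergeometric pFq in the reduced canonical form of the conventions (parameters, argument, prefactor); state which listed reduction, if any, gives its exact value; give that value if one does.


With C = -1: the canonical form is 1F1(-11; 5/6; -6/5). Verdict: terminating - upper -11 stops the sum at k = 11; the 12 terms are added exactly. Value: -11537453075767739028183673/59634893687335205078125.

Key step: from the first term -1: the (-1)^k factor (C = -1) folds into the argument's sign.
Adjacent-term ratio: r(k) = (-6/5) * (k-11) / [(k+5/6) (k+1)] - poly over poly, x = (-6/5) from leading terms; C = -1 at k = 0.


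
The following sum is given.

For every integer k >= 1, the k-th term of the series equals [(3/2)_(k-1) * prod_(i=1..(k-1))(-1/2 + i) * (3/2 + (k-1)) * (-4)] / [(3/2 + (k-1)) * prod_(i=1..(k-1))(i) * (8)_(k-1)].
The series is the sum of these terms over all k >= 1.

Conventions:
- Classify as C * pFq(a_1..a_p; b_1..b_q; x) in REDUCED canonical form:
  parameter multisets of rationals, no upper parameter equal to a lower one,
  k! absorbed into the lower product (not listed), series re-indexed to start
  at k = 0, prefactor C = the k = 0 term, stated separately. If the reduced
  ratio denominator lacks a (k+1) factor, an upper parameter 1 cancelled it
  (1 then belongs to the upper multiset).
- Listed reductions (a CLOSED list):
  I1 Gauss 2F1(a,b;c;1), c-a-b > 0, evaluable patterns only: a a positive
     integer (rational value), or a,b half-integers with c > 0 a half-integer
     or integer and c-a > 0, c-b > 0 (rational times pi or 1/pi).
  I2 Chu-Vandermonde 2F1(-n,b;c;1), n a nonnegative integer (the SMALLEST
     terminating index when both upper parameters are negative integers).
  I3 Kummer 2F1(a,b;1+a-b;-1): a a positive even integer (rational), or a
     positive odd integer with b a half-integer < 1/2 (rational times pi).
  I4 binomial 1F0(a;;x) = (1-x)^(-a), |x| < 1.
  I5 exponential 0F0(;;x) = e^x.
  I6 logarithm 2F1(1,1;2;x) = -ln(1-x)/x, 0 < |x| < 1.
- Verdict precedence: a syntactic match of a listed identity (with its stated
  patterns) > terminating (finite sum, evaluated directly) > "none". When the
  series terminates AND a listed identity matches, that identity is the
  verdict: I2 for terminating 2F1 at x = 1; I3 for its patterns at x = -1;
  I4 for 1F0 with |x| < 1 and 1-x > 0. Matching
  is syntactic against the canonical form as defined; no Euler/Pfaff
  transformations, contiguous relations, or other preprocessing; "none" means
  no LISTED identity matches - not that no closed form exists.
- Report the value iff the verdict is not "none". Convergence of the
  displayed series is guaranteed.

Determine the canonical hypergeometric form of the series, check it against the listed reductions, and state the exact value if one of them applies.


Prefactor -4, argument 1: 2F1 with upper {1/2, 3/2} over lower {8}. Verdict: Gauss's theorem I1 (half-integer case) matches (x = 1; upper {1/2, 3/2} half-integers, c = 8 in the evaluable pattern). Its exact value is (-4194304/297297) / pi.

Key step: from the first term -4: the factor k + 3/2 cancels (top and bottom), leaving prefactor -4.
Adjacent-term ratio: r(k) = 1 * (k+1/2) (k+3/2) / [(k+8) (k+1)] - rational in k. x = 1; t_0 = -4; negate the roots.


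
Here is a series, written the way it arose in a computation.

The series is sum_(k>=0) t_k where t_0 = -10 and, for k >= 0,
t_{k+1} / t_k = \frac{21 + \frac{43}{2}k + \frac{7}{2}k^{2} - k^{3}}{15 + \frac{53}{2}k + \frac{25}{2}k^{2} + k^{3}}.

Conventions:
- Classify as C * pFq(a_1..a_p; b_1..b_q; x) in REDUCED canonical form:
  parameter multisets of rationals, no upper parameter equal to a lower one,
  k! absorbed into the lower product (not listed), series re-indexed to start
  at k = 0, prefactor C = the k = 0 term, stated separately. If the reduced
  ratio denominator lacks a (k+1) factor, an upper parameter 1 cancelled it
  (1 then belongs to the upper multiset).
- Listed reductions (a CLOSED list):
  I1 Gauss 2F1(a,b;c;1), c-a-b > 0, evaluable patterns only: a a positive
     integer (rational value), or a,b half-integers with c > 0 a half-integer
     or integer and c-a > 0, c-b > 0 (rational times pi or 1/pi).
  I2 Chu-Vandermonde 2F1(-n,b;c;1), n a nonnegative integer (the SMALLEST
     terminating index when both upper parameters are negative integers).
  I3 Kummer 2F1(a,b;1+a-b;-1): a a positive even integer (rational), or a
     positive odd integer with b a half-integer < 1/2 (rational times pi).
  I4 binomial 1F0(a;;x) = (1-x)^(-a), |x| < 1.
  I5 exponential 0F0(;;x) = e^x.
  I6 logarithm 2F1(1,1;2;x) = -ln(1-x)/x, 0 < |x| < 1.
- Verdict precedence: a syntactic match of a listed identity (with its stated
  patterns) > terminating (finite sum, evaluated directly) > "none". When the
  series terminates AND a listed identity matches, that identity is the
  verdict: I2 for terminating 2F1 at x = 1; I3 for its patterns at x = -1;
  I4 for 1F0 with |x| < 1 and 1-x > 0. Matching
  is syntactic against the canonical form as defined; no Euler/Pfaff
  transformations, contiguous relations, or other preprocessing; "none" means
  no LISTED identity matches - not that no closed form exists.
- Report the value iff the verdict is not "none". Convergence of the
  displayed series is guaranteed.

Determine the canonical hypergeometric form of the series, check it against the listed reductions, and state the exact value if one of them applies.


x = -1 here; the reduced form reads 2F1, upper {-7, 2}, lower {10}, C = -10. Verdict at x = -1: the Kummer evaluation I3 matches (x = -1; c = 10 equals 1+a-b for upper {-7, 2}: listed pattern). Sum: -45.

Structural cue: from the first term -10: the expanded ratio factors over Q; prefactor -10, roots give parameters.
Term ratio: r(k) = -1 * (k-7) (k+2) / [(k+10) (k+1)] - rational in k. x = -1; t_0 = -10; negate the roots.


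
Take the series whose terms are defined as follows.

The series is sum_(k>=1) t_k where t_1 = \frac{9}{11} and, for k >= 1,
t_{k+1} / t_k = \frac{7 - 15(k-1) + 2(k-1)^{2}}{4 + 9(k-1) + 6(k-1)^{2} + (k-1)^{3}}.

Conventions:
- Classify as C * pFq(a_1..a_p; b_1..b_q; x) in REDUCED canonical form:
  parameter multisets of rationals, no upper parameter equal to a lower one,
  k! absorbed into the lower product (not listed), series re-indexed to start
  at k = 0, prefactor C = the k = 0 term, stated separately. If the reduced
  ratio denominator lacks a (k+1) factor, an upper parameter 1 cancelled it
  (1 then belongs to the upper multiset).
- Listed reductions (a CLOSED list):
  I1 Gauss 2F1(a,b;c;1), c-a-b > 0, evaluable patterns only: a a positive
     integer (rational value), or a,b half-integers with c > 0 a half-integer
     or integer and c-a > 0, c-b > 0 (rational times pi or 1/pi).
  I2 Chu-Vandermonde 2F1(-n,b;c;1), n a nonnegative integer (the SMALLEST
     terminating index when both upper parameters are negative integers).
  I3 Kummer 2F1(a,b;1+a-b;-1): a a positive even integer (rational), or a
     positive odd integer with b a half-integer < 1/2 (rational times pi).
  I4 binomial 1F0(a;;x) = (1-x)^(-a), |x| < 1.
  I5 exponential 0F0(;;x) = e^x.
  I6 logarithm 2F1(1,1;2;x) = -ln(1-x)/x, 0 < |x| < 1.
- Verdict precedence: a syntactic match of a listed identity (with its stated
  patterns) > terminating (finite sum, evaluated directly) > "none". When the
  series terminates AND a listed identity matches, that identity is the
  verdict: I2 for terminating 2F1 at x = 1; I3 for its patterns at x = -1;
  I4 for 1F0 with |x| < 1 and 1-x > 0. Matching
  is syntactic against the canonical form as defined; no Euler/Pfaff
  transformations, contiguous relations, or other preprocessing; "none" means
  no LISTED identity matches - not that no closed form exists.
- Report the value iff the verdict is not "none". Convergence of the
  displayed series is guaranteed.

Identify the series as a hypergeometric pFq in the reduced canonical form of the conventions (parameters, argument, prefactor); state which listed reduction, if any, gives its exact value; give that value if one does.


The series (x = 2) is 2F2: upper {-7, -\frac{1}{2}}, lower {1, 4}, prefactor \frac{9}{11}. Verdict: terminating - upper -7 stops the sum at k = 7; the 8 terms are added exactly. Value: \frac{7571701}{3942400}.

First insight: x = 2 and the expanded ratio factors over Q; C = 9/11, x = 2, roots give parameters.
Step ratio: r(k) = 2 * (k-7) (k-\frac{1}{2}) / [(k+1) (k+4) (k+1)] - poly over poly, x = 2 from leading terms; C = \frac{9}{11} at k = 0.


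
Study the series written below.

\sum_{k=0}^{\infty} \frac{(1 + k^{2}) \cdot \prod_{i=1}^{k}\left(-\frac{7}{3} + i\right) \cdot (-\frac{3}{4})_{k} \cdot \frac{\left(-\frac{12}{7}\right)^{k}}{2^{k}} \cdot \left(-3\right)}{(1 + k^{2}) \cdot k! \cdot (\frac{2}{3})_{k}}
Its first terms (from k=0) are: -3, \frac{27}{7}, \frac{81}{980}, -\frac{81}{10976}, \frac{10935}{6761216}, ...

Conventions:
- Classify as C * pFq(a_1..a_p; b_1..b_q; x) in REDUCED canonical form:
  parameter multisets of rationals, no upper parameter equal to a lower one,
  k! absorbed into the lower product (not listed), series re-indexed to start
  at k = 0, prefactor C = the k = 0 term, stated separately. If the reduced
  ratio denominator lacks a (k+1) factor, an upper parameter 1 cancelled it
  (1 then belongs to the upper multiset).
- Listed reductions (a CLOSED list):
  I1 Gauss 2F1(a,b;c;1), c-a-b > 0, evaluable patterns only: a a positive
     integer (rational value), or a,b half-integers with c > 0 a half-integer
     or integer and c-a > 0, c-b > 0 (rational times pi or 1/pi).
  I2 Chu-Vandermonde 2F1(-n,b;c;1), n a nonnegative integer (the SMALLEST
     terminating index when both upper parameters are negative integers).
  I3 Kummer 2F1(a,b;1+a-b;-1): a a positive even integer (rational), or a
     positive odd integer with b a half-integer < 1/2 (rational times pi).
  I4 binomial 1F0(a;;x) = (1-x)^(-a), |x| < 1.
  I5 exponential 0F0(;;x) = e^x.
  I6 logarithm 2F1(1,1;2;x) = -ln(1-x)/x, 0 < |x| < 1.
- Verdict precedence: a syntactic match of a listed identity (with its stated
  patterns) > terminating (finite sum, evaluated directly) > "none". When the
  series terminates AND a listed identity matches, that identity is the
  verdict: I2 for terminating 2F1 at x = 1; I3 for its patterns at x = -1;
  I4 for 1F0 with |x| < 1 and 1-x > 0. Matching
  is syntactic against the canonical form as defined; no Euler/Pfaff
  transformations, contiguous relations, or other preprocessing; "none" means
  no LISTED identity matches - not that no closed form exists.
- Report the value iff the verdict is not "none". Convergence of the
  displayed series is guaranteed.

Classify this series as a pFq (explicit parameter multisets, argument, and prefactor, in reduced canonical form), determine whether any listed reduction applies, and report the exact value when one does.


This is -3 * 2F1(-\frac{4}{3}, -\frac{3}{4}; \frac{2}{3}; -\frac{6}{7}) in reduced canonical form. Verdict: none (x = -\frac{6}{7}): each listed identity misses the multisets {-\frac{4}{3}, -\frac{3}{4}} ; {\frac{2}{3}}.

Key step: t_0 being -3, the running product (C = -3) telescopes to a rising factorial.
Step ratio: r(k) = -\frac{6}{7} * (k-\frac{4}{3}) (k-\frac{3}{4}) / [(k+\frac{2}{3}) (k+1)] ; factor over Q: parameters, x = -\frac{6}{7}, and C = -3.


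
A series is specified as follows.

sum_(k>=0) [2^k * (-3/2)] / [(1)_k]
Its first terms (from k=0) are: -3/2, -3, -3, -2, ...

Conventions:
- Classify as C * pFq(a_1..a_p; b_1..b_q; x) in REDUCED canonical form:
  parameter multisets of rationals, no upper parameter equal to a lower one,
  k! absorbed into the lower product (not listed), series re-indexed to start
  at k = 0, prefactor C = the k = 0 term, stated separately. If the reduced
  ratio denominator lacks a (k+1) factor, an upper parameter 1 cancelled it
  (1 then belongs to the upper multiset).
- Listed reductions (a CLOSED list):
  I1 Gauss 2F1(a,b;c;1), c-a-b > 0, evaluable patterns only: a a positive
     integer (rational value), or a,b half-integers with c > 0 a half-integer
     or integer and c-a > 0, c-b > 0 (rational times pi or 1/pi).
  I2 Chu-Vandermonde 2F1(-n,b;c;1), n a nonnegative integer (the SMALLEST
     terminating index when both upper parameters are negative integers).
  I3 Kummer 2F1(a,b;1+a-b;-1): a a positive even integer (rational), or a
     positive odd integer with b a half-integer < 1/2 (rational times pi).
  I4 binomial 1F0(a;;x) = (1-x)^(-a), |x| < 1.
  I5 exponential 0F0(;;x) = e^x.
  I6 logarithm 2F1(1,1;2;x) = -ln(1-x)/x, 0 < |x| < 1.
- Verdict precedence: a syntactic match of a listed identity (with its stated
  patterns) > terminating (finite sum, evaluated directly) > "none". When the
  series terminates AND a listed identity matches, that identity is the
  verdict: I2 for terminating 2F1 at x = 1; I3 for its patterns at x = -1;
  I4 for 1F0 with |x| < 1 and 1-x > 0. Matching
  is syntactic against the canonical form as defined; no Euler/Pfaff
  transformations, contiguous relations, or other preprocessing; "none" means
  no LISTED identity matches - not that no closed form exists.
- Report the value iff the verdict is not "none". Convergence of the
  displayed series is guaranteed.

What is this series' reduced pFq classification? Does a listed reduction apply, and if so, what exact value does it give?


Prefactor -3/2, argument 2: 0F0 with upper {-} over lower {-}. Verdict: the exponential series (I5) applies (the 0F0 exponential series at x = 2). Exact value: (-3/2) * e^(2).

First insight: t_0 = -3/2 here, and (1)_k (prefactor -3/2) is k! itself.
Step ratio: r(k) = 2 * 1 / [(k+1)] - poly over poly, x = 2 from leading terms; C = -3/2 at k = 0.


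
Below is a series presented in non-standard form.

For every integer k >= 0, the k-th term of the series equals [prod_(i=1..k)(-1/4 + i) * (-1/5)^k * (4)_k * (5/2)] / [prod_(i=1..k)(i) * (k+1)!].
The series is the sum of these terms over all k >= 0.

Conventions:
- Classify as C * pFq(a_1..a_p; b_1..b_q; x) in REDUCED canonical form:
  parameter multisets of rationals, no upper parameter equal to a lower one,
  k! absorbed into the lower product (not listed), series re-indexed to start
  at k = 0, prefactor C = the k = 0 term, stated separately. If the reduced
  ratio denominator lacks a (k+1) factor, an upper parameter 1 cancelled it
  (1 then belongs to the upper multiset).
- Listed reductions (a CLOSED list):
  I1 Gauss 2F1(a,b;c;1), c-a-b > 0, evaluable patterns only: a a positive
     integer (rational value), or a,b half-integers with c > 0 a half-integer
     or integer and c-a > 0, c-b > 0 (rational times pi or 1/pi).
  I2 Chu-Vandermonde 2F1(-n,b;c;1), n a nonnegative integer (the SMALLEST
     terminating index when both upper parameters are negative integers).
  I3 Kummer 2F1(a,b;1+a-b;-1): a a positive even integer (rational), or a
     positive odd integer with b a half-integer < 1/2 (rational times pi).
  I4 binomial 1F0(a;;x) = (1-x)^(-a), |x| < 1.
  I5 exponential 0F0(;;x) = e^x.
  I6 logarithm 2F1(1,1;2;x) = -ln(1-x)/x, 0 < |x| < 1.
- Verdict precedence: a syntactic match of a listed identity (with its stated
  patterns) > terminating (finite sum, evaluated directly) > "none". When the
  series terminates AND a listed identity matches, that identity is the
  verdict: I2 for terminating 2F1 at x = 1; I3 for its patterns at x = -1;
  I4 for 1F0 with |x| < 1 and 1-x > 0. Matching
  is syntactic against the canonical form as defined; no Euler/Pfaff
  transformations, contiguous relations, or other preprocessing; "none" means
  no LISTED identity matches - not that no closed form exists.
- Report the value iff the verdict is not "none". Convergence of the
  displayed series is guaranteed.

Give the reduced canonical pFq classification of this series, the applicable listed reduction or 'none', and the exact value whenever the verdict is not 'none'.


Key observation: with t_0 = 5/2, the product of the first k integers (prefactor 5/2) is k!.
Ratio: r(k) = (-1/5) * (k+3/4) (k+4) / [(k+2) (k+1)] - poly over poly, x = (-1/5) from leading terms; C = 5/2 at k = 0.

x = -1/5 here; the reduced form reads 2F1, upper {3/4, 4}, lower {2}, C = 5/2. Verdict: none. Every listed pattern misses the 2F1 form at -1/5, upper {3/4, 4}.
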